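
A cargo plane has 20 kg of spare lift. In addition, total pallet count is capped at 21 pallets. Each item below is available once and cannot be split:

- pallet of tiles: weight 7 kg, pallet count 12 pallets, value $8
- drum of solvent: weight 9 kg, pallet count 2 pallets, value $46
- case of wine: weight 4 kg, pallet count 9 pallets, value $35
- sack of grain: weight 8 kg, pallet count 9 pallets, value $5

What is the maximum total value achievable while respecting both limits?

$81

Feasible sets respecting both limits:
- drum of solvent+case of wine: weight 13, pallet count 11, value 81
- pallet of tiles+drum of solvent: weight 16, pallet count 14, value 54
- drum of solvent+sack of grain: weight 17, pallet count 11, value 51
- drum of solvent: weight 9, pallet count 2, value 46
Best: $81.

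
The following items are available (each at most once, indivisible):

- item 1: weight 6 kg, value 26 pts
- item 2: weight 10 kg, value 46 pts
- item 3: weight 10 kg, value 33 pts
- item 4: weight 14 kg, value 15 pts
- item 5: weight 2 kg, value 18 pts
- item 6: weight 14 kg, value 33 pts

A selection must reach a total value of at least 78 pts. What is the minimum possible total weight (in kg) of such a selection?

18

Subsets with value ≥ 78, sorted by total weight:
- item 1+item 2+item 5: weight 18, value 90
- item 2+item 3: weight 20, value 79
Minimum weight: 18 kg.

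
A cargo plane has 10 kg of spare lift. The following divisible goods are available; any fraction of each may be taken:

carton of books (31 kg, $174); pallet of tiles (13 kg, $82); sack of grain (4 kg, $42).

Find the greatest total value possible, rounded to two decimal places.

Take in order of value per unit:
- sack of grain (42/4 per unit): all 4 → value 42, running total 42.00
- pallet of tiles (82/13 per unit): 6 of 13 → value 6×82/13 = 37.8462, running total 79.85
Total 79.85.

79.85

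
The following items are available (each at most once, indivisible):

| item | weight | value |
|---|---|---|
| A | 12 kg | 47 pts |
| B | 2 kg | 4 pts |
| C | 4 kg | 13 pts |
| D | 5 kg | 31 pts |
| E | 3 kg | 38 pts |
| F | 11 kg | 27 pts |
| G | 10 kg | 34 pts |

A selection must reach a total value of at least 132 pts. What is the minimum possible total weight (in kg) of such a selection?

Subsets with value ≥ 132, sorted by total weight:
- A+B+C+D+E: weight 26, value 133
- A+C+E+G: weight 29, value 132
- A+D+E+G: weight 30, value 150
- A+D+E+F: weight 31, value 143
Minimum weight: 26 kg.

26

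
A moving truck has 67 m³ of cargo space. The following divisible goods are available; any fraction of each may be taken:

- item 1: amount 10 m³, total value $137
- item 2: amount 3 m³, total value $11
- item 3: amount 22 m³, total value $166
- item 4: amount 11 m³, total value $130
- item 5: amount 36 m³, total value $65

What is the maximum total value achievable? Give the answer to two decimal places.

481.92

Take in order of value per unit:
- item 1 (137/10 per unit): all 10 → value 137, running total 137.00
- item 4 (130/11 per unit): all 11 → value 130, running total 267.00
- item 3 (166/22 per unit): all 22 → value 166, running total 433.00
- item 2 (11/3 per unit): all 3 → value 11, running total 444.00
- item 5 (65/36 per unit): 21 of 36 → value 21×65/36 = 37.9167, running total 481.92
Total 481.92.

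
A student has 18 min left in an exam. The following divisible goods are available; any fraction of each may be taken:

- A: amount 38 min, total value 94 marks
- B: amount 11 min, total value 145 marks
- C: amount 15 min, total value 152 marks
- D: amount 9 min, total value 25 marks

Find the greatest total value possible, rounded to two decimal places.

Take in order of value per unit:
- B (145/11 per unit): all 11 → value 145, running total 145.00
- C (152/15 per unit): 7 of 15 → value 7×152/15 = 70.9333, running total 215.93
Total 215.93.

215.93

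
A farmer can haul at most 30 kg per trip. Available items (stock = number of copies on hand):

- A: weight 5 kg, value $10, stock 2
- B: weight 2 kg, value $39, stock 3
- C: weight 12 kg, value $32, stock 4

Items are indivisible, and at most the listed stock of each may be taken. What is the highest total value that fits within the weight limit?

Top feasible selections:
- 3×B + 2×C: weight 30, value 181
- 2×A + 3×B + 1×C: weight 28, value 169
Best: $181.

$181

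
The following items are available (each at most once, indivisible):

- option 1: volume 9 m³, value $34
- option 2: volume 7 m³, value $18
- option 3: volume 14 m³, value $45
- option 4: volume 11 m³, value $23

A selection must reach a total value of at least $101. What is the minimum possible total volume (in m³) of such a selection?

Subsets with value ≥ 101, sorted by total volume:
- option 1+option 3+option 4: volume 34, value 102
- option 1+option 2+option 3+option 4: volume 41, value 120
Minimum volume: 34 m³.

34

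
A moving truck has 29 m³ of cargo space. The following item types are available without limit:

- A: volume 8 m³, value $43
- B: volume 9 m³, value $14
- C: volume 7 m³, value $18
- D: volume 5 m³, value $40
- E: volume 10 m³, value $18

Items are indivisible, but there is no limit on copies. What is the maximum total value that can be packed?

$203

Best value-per-unit is D at 40/5; filling with it alone gives 5×40 = 200.
Optimal mix: 1×A + 4×D → volume 28, value 203.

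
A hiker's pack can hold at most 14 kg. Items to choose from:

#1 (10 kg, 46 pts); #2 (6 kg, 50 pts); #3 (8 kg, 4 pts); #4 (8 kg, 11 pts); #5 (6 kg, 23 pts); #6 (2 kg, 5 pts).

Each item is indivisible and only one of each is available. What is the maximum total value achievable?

78 pts

Check high-value combinations within 14 kg:
- #2+#5+#6: weight 6+6+2=14, value 50+23+5=78
- #2+#5: weight 6+6=12, value 50+23=73
- #2+#4: weight 6+8=14, value 50+11=61
- #2+#6: weight 6+2=8, value 50+5=55
Best: 78 pts.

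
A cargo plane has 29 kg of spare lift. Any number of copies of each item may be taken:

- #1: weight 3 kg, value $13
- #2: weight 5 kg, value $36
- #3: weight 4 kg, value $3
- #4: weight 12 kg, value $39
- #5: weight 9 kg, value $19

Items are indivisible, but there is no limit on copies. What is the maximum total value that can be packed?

Best value-per-unit is #2 at 36/5; filling with it alone gives 5×36 = 180.
Optimal mix: 1×#1 + 5×#2 → weight 28, value 193.

$193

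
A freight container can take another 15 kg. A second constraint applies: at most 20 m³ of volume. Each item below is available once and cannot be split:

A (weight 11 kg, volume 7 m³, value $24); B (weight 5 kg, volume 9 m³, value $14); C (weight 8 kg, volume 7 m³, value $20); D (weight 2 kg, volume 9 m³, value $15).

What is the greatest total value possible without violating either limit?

Feasible sets respecting both limits:
- A+D: weight 13, volume 16, value 39
- C+D: weight 10, volume 16, value 35
- B+C: weight 13, volume 16, value 34
Best: $39.

$39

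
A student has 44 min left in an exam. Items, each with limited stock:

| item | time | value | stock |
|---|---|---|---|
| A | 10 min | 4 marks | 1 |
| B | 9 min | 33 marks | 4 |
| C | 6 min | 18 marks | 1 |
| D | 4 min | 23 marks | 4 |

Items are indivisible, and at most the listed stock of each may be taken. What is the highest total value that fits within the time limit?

Best selections within time 44 and stock limits:
- 3×B + 4×D: time 43, value 191
- 4×B + 2×D: time 44, value 178
- 2×B + 1×C + 4×D: time 40, value 176
Best: 191 marks.

191 marks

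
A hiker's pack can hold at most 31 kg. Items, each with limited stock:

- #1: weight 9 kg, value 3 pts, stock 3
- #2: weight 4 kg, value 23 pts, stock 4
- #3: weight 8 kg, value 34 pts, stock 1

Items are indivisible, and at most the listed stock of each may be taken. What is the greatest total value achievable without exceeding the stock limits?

Top feasible selections:
- 4×#2 + 1×#3: weight 24, value 126
- 1×#1 + 3×#2 + 1×#3: weight 29, value 106
- 3×#2 + 1×#3: weight 20, value 103
Best: 126 pts.

126 pts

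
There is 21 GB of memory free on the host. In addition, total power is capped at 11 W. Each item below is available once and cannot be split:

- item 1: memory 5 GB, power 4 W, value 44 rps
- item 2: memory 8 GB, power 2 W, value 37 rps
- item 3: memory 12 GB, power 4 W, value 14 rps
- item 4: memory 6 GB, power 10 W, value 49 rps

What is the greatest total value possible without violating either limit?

81 rps

Feasible sets respecting both limits:
- item 1+item 2: memory 13, power 6, value 81
- item 1+item 3: memory 17, power 8, value 58
- item 2+item 3: memory 20, power 6, value 51
Best: 81 rps.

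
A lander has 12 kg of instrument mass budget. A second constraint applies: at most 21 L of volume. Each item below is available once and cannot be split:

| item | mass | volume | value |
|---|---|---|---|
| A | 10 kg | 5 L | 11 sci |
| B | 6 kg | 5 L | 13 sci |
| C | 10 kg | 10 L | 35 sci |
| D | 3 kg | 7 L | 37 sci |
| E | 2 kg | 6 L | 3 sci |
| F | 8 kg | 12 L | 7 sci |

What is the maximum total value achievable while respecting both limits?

Feasible sets respecting both limits:
- B+D+E: mass 11, volume 18, value 53
- B+D: mass 9, volume 12, value 50
- D+F: mass 11, volume 19, value 44
Best: 53 sci.

53 sci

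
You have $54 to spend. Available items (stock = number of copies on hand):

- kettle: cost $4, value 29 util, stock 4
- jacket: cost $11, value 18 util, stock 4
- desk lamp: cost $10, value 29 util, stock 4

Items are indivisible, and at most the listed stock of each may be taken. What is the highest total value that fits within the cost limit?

Top feasible selections:
- 4×kettle + 3×desk lamp: cost 46, value 203
- 3×kettle + 4×desk lamp: cost 52, value 203
- 4×kettle + 1×jacket + 2×desk lamp: cost 47, value 192
Best: 203 util.

203 util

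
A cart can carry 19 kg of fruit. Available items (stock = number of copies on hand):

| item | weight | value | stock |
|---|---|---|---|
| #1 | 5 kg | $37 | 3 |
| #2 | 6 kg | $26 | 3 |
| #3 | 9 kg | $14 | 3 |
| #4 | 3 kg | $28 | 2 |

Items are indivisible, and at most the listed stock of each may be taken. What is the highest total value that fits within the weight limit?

Top feasible selections:
- 3×#1 + 1×#4: weight 18, value 139
- 2×#1 + 2×#4: weight 16, value 130
Best: $139.

$139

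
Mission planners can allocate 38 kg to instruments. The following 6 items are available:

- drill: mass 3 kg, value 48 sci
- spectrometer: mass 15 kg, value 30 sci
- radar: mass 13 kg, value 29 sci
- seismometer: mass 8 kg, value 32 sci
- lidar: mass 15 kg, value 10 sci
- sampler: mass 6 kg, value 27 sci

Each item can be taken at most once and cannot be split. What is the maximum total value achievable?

137 sci

Check high-value combinations within 38 kg:
- drill+spectrometer+seismometer+sampler: mass 3+15+8+6=32, value 48+30+32+27=137
- drill+radar+seismometer+sampler: mass 3+13+8+6=30, value 48+29+32+27=136
- drill+spectrometer+radar+sampler: mass 3+15+13+6=37, value 48+30+29+27=134
- drill+seismometer+lidar+sampler: mass 3+8+15+6=32, value 48+32+10+27=117
- drill+radar+lidar+sampler: mass 3+13+15+6=37, value 48+29+10+27=114
Best: 137 sci.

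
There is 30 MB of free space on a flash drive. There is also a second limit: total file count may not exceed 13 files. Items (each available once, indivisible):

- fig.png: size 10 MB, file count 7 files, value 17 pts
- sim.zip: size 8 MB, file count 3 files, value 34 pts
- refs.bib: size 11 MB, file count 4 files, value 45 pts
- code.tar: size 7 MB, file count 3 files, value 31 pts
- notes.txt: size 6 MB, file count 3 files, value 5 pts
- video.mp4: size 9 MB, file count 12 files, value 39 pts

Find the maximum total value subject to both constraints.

Feasible sets respecting both limits:
- sim.zip+refs.bib+code.tar: size 26, file count 10, value 110
- sim.zip+refs.bib+notes.txt: size 25, file count 10, value 84
- fig.png+sim.zip+code.tar: size 25, file count 13, value 82
- refs.bib+code.tar+notes.txt: size 24, file count 10, value 81
Best: 110 pts.

110 pts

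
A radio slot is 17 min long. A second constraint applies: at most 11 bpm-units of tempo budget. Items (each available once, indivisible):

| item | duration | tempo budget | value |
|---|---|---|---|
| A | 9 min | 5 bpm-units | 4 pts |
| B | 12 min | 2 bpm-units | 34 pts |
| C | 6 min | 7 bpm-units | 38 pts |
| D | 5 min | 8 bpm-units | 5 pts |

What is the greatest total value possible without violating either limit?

Feasible sets respecting both limits:
- B+D: duration 17, tempo budget 10, value 39
- C: duration 6, tempo budget 7, value 38
- B: duration 12, tempo budget 2, value 34
Best: 39 pts.

39 pts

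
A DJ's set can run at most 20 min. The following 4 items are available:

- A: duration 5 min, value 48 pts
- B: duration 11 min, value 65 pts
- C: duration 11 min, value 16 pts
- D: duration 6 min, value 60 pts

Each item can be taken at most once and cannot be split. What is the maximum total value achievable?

125 pts

Check high-value combinations within 20 min:
- B+D: duration 11+6=17, value 65+60=125
- A+B: duration 5+11=16, value 48+65=113
- A+D: duration 5+6=11, value 48+60=108
Best: 125 pts.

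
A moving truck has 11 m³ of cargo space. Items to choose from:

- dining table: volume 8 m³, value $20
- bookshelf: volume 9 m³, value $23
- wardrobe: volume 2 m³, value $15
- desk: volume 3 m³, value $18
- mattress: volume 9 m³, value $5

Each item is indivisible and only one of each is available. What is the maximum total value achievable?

$38

Check high-value combinations within 11 m³:
- bookshelf+wardrobe: volume 9+2=11, value 23+15=38
- dining table+desk: volume 8+3=11, value 20+18=38
- dining table+wardrobe: volume 8+2=10, value 20+15=35
Best: $38.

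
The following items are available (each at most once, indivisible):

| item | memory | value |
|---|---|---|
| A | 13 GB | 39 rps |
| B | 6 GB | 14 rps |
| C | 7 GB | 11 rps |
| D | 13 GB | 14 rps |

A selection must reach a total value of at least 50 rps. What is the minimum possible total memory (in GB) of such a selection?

Subsets with value ≥ 50, sorted by total memory:
- A+B: memory 19, value 53
- A+C: memory 20, value 50
- A+B+C: memory 26, value 64
Minimum memory: 19 GB.

19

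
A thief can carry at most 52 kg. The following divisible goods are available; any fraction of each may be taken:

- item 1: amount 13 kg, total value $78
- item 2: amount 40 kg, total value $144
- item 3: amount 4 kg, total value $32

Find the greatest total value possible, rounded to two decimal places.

236.00

Take in order of value per unit:
- item 3 (32/4 per unit): all 4 → value 32, running total 32.00
- item 1 (78/13 per unit): all 13 → value 78, running total 110.00
- item 2 (144/40 per unit): 35 of 40 → value 35×144/40 = 126.0000, running total 236.00
Total 236.00.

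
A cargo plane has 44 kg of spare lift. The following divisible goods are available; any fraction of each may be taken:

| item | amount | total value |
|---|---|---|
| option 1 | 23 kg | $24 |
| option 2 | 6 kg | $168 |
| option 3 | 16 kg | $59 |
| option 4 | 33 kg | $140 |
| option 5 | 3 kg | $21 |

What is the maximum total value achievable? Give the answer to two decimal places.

336.38

Take in order of value per unit:
- option 2 (168/6 per unit): all 6 → value 168, running total 168.00
- option 5 (21/3 per unit): all 3 → value 21, running total 189.00
- option 4 (140/33 per unit): all 33 → value 140, running total 329.00
- option 3 (59/16 per unit): 2 of 16 → value 2×59/16 = 7.3750, running total 336.38
Total 336.38.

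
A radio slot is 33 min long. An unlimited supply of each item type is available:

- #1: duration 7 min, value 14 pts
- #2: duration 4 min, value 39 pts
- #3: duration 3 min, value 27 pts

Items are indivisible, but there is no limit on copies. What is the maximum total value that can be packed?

315 pts

Best value-per-unit is #2 at 39/4; filling with it alone gives 8×39 = 312.
Optimal mix: 6×#2 + 3×#3 → duration 33, value 315.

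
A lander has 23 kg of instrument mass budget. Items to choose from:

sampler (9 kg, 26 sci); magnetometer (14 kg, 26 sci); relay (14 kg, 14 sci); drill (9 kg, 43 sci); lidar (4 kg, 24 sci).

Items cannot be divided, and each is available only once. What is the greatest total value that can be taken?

Check high-value combinations within 23 kg:
- sampler+drill+lidar: mass 9+9+4=22, value 26+43+24=93
- sampler+drill: mass 9+9=18, value 26+43=69
- magnetometer+drill: mass 14+9=23, value 26+43=69
Best: 93 sci.

93 sci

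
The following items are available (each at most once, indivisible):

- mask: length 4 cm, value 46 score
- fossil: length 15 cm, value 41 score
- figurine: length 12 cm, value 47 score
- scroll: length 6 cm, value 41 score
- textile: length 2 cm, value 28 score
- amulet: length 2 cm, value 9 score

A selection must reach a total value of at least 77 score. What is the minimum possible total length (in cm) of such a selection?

Subsets with value ≥ 77, sorted by total length:
- mask+textile+amulet: length 8, value 83
- mask+scroll: length 10, value 87
Minimum length: 8 cm.

8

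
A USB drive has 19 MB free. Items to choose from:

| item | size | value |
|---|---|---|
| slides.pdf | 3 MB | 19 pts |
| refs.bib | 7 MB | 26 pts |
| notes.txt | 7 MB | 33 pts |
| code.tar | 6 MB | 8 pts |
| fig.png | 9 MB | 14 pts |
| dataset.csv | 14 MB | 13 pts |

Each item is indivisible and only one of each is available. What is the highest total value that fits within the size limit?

This is a 0/1 knapsack; check combinations near the capacity.
- slides.pdf+refs.bib+notes.txt: size 3+7+7=17, value 19+26+33=78
- slides.pdf+notes.txt+fig.png: size 3+7+9=19, value 19+33+14=66
- slides.pdf+notes.txt+code.tar: size 3+7+6=16, value 19+33+8=60
Best: 78 pts.

78 pts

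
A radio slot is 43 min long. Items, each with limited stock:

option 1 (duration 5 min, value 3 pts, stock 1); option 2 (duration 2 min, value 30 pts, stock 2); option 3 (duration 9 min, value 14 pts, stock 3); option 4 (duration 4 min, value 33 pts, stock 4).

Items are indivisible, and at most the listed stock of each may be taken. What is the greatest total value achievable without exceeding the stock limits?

Top feasible selections:
- 1×option 1 + 2×option 2 + 2×option 3 + 4×option 4: duration 43, value 223
- 2×option 2 + 2×option 3 + 4×option 4: duration 38, value 220
Best: 223 pts.

223 pts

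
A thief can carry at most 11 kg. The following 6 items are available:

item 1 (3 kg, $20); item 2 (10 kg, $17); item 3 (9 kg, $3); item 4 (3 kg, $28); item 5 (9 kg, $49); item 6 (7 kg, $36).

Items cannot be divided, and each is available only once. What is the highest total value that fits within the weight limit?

Check high-value combinations within 11 kg:
- item 4+item 6: weight 3+7=10, value 28+36=64
- item 1+item 6: weight 3+7=10, value 20+36=56
- item 5: weight 9, value 49
- item 1+item 4: weight 3+3=6, value 20+28=48
- item 6: weight 7, value 36
Best: $64.

$64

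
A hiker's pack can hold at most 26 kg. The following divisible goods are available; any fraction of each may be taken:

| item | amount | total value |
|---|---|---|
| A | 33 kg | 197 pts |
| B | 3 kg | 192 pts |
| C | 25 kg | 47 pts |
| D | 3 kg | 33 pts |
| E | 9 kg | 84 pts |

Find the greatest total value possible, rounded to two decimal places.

Take in order of value per unit:
- B (192/3 per unit): all 3 → value 192, running total 192.00
- D (33/3 per unit): all 3 → value 33, running total 225.00
- E (84/9 per unit): all 9 → value 84, running total 309.00
- A (197/33 per unit): 11 of 33 → value 11×197/33 = 65.6667, running total 374.67
Total 374.67.

374.67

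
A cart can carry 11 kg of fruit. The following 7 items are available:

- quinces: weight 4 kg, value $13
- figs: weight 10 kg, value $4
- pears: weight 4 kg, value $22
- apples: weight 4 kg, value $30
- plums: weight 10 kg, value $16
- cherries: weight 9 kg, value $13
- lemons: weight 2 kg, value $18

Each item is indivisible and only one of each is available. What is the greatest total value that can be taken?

Check high-value combinations within 11 kg:
- pears+apples+lemons: weight 4+4+2=10, value 22+30+18=70
- quinces+apples+lemons: weight 4+4+2=10, value 13+30+18=61
- quinces+pears+lemons: weight 4+4+2=10, value 13+22+18=53
- pears+apples: weight 4+4=8, value 22+30=52
Best: $70.

$70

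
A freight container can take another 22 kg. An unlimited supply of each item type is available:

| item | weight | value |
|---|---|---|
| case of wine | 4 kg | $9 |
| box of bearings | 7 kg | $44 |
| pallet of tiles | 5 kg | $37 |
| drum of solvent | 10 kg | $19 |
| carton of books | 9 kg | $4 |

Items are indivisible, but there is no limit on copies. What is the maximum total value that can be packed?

$155

Best value-per-unit is pallet of tiles at 37/5; filling with it alone gives 4×37 = 148.
Optimal mix: 1×box of bearings + 3×pallet of tiles → weight 22, value 155.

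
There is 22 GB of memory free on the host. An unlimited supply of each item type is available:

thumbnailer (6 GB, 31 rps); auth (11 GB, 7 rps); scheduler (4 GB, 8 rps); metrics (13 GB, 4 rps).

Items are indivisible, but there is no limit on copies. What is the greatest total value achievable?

101 rps

Best value-per-unit is thumbnailer at 31/6; filling with it alone gives 3×31 = 93.
Optimal mix: 3×thumbnailer + 1×scheduler → memory 22, value 101.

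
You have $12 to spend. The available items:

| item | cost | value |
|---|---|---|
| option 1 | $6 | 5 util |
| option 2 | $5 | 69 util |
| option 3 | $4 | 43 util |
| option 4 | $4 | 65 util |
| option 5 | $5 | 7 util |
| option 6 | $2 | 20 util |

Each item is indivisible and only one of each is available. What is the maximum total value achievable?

154 util

This is a 0/1 knapsack; check combinations near the capacity.
- option 2+option 4+option 6: cost 5+4+2=11, value 69+65+20=154
- option 2+option 4: cost 5+4=9, value 69+65=134
- option 2+option 3+option 6: cost 5+4+2=11, value 69+43+20=132
- option 3+option 4+option 6: cost 4+4+2=10, value 43+65+20=128
- option 2+option 3: cost 5+4=9, value 69+43=112
Best: 154 util.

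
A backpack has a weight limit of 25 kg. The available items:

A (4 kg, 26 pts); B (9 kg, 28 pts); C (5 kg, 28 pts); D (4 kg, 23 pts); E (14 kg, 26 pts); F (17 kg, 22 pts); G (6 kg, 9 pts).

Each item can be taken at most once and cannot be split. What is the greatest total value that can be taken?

Check high-value combinations within 25 kg:
- A+B+C+D: weight 4+9+5+4=22, value 26+28+28+23=105
- A+B+C+G: weight 4+9+5+6=24, value 26+28+28+9=91
- B+C+D+G: weight 9+5+4+6=24, value 28+28+23+9=88
- A+C+D+G: weight 4+5+4+6=19, value 26+28+23+9=86
- A+B+D+G: weight 4+9+4+6=23, value 26+28+23+9=86
Best: 105 pts.

105 pts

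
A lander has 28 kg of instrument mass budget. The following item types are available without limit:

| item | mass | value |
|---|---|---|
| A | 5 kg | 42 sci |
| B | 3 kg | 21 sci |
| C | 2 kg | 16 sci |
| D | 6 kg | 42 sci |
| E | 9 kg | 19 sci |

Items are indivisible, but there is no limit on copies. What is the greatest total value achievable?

232 sci

Best value-per-unit is A at 42/5; filling with it alone gives 5×42 = 210.
Optimal mix: 4×A + 4×C → mass 28, value 232.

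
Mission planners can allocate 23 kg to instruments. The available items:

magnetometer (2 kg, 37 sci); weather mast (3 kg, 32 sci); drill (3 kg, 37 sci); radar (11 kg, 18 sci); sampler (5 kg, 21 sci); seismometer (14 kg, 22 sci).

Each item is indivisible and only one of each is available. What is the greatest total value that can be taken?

This is a 0/1 knapsack; check combinations near the capacity.
- magnetometer+weather mast+drill+seismometer: mass 2+3+3+14=22, value 37+32+37+22=128
- magnetometer+weather mast+drill+sampler: mass 2+3+3+5=13, value 37+32+37+21=127
- magnetometer+weather mast+drill+radar: mass 2+3+3+11=19, value 37+32+37+18=124
- magnetometer+drill+radar+sampler: mass 2+3+11+5=21, value 37+37+18+21=113
Best: 128 sci.

128 sci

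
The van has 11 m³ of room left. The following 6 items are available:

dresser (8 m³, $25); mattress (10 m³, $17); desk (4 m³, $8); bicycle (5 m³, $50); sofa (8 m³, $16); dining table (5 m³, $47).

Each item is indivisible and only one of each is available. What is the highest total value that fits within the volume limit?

$97

Check high-value combinations within 11 m³:
- bicycle+dining table: volume 5+5=10, value 50+47=97
- desk+bicycle: volume 4+5=9, value 8+50=58
- desk+dining table: volume 4+5=9, value 8+47=55
- bicycle: volume 5, value 50
- dining table: volume 5, value 47
Best: $97.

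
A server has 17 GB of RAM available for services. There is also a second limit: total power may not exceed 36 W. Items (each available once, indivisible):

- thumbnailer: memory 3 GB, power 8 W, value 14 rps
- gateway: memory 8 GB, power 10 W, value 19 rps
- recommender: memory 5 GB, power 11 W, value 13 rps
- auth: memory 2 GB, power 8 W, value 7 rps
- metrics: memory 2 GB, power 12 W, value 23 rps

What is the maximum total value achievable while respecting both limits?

Feasible sets respecting both limits:
- thumbnailer+gateway+metrics: memory 13, power 30, value 56
- gateway+recommender+metrics: memory 15, power 33, value 55
- thumbnailer+recommender+metrics: memory 10, power 31, value 50
Best: 56 rps.

56 rps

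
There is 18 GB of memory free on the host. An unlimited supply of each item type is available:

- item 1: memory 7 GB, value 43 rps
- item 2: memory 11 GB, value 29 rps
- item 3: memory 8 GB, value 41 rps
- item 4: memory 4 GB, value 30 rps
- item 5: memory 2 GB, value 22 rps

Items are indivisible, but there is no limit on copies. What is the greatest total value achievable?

Best value-per-unit is item 5 at 22/2, and filling with it alone uses memory 9×2=18. No mix of the others beats 9×22 = 198.

198 rps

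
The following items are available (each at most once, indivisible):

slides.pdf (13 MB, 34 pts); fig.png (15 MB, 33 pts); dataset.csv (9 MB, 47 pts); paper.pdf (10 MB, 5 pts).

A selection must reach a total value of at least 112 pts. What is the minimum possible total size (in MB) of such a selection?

Subsets with value ≥ 112, sorted by total size:
- slides.pdf+fig.png+dataset.csv: size 37, value 114
- slides.pdf+fig.png+dataset.csv+paper.pdf: size 47, value 119
Minimum size: 37 MB.

37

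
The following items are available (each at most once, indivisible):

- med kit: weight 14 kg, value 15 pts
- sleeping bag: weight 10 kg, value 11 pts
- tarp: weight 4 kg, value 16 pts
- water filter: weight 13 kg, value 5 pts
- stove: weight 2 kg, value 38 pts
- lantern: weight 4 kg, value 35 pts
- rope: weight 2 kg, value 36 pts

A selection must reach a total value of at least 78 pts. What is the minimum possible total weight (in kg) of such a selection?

8

Subsets with value ≥ 78, sorted by total weight:
- stove+lantern+rope: weight 8, value 109
- tarp+stove+rope: weight 8, value 90
- tarp+stove+lantern: weight 10, value 89
Minimum weight: 8 kg.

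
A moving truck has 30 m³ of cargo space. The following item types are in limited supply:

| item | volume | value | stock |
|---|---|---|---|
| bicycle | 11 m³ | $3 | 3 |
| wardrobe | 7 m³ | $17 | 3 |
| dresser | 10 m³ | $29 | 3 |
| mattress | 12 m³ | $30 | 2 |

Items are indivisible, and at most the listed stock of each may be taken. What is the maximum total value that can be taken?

$87

Best selections within volume 30 and stock limits:
- 3×dresser: volume 30, value 87
- 1×wardrobe + 1×dresser + 1×mattress: volume 29, value 76
- 1×wardrobe + 2×dresser: volume 27, value 75
Best: $87.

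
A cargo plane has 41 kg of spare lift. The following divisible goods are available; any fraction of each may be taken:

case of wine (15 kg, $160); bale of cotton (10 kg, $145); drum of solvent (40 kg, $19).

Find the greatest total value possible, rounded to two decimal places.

Take in order of value per unit:
- bale of cotton (145/10 per unit): all 10 → value 145, running total 145.00
- case of wine (160/15 per unit): all 15 → value 160, running total 305.00
- drum of solvent (19/40 per unit): 16 of 40 → value 16×19/40 = 7.6000, running total 312.60
Total 312.60.

312.60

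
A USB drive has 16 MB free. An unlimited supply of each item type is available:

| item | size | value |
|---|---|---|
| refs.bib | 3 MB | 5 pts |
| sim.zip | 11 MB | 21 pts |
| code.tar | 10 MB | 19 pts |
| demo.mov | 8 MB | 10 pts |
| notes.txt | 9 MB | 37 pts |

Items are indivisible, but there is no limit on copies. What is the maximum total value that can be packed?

47 pts

Best value-per-unit is notes.txt at 37/9; filling with it alone gives 1×37 = 37.
Optimal mix: 2×refs.bib + 1×notes.txt → size 15, value 47.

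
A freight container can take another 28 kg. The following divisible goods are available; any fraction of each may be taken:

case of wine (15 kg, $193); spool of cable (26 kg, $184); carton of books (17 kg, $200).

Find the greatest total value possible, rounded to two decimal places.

Take in order of value per unit:
- case of wine (193/15 per unit): all 15 → value 193, running total 193.00
- carton of books (200/17 per unit): 13 of 17 → value 13×200/17 = 152.9412, running total 345.94
Total 345.94.

345.94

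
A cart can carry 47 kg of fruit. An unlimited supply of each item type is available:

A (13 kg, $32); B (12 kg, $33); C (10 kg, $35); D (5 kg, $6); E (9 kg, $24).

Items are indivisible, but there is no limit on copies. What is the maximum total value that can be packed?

Best value-per-unit is C at 35/10; filling with it alone gives 4×35 = 140.
Optimal mix: 4×C + 1×D → weight 45, value 146.

$146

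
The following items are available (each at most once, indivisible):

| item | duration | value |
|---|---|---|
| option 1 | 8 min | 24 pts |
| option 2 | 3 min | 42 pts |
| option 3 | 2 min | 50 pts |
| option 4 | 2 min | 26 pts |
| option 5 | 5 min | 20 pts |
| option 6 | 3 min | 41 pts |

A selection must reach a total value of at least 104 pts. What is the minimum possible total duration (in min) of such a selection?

7

Subsets with value ≥ 104, sorted by total duration:
- option 2+option 3+option 4: duration 7, value 118
- option 3+option 4+option 6: duration 7, value 117
- option 2+option 3+option 6: duration 8, value 133
- option 2+option 4+option 6: duration 8, value 109
Minimum duration: 7 min.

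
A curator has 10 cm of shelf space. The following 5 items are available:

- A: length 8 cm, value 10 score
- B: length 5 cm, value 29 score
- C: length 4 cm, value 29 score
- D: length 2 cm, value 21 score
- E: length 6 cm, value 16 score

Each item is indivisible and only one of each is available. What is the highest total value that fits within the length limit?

58 score

Check high-value combinations within 10 cm:
- B+C: length 5+4=9, value 29+29=58
- C+D: length 4+2=6, value 29+21=50
- B+D: length 5+2=7, value 29+21=50
Best: 58 score.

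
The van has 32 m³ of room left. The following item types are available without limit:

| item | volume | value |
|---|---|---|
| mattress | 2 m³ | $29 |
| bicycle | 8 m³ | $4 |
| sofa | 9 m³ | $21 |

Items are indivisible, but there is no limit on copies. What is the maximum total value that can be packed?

$464

Best value-per-unit is mattress at 29/2, and filling with it alone uses volume 16×2=32. No mix of the others beats 16×29 = 464.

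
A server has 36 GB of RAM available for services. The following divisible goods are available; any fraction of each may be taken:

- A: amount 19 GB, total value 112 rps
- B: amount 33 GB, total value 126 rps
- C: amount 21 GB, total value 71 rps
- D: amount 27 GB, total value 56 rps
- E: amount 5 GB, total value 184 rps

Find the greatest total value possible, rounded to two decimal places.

341.82

Take in order of value per unit:
- E (184/5 per unit): all 5 → value 184, running total 184.00
- A (112/19 per unit): all 19 → value 112, running total 296.00
- B (126/33 per unit): 12 of 33 → value 12×126/33 = 45.8182, running total 341.82
Total 341.82.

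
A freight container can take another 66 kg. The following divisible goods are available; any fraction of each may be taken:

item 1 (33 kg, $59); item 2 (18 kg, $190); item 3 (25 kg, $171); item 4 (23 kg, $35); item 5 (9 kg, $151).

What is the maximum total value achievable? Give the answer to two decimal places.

537.03

Take in order of value per unit:
- item 5 (151/9 per unit): all 9 → value 151, running total 151.00
- item 2 (190/18 per unit): all 18 → value 190, running total 341.00
- item 3 (171/25 per unit): all 25 → value 171, running total 512.00
- item 1 (59/33 per unit): 14 of 33 → value 14×59/33 = 25.0303, running total 537.03
Total 537.03.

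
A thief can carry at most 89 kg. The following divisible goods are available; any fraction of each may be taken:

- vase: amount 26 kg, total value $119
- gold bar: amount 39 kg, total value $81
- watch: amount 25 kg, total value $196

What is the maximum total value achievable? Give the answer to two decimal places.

Take in order of value per unit:
- watch (196/25 per unit): all 25 → value 196, running total 196.00
- vase (119/26 per unit): all 26 → value 119, running total 315.00
- gold bar (81/39 per unit): 38 of 39 → value 38×81/39 = 78.9231, running total 393.92
Total 393.92.

393.92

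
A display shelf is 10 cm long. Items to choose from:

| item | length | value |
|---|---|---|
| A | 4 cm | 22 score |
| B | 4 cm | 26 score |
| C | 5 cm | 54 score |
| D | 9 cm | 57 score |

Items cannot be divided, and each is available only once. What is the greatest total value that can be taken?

Check high-value combinations within 10 cm:
- B+C: length 4+5=9, value 26+54=80
- A+C: length 4+5=9, value 22+54=76
- D: length 9, value 57
- C: length 5, value 54
- A+B: length 4+4=8, value 22+26=48
Best: 80 score.

80 score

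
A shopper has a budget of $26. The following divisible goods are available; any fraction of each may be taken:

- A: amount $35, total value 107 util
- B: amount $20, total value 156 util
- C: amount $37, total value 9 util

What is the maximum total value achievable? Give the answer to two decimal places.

Take in order of value per unit:
- B (156/20 per unit): all 20 → value 156, running total 156.00
- A (107/35 per unit): 6 of 35 → value 6×107/35 = 18.3429, running total 174.34
Total 174.34.

174.34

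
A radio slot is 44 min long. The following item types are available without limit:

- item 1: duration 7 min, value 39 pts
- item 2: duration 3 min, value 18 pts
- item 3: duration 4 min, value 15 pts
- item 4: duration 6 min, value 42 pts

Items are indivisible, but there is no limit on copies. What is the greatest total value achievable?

Best value-per-unit is item 4 at 42/6, and filling with it alone uses duration 7×6=42. No mix of the others beats 7×42 = 294.

294 pts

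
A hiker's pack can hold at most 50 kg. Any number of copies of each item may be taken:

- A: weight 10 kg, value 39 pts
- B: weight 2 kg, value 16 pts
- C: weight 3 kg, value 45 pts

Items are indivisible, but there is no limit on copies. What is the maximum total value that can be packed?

736 pts

Best value-per-unit is C at 45/3; filling with it alone gives 16×45 = 720.
Optimal mix: 1×B + 16×C → weight 50, value 736.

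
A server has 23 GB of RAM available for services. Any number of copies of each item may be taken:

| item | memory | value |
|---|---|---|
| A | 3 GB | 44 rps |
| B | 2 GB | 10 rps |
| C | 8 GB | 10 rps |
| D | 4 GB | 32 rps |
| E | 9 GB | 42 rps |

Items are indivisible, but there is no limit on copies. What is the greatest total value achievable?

318 rps

Best value-per-unit is A at 44/3; filling with it alone gives 7×44 = 308.
Optimal mix: 7×A + 1×B → memory 23, value 318.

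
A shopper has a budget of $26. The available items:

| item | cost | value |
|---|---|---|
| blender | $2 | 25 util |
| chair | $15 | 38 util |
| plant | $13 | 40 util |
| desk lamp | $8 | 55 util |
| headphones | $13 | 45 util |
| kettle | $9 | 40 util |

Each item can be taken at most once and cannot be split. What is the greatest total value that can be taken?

Check high-value combinations within $26:
- blender+desk lamp+headphones: cost 2+8+13=23, value 25+55+45=125
- blender+desk lamp+kettle: cost 2+8+9=19, value 25+55+40=120
- blender+plant+desk lamp: cost 2+13+8=23, value 25+40+55=120
- blender+chair+desk lamp: cost 2+15+8=25, value 25+38+55=118
Best: 125 util.

125 util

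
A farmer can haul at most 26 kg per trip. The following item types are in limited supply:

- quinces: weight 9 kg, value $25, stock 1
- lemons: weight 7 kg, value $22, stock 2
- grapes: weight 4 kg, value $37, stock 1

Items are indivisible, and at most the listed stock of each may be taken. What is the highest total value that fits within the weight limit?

$84

Top feasible selections:
- 1×quinces + 1×lemons + 1×grapes: weight 20, value 84
- 2×lemons + 1×grapes: weight 18, value 81
- 1×quinces + 2×lemons: weight 23, value 69
- 1×quinces + 1×grapes: weight 13, value 62
Best: $84.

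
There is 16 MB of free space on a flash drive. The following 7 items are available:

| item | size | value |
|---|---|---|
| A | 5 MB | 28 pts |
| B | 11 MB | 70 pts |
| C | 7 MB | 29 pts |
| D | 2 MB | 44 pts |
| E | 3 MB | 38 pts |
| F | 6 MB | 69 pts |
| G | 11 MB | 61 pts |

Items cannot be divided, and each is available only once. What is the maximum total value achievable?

Check high-value combinations within 16 MB:
- A+D+E+F: size 5+2+3+6=16, value 28+44+38+69=179
- B+D+E: size 11+2+3=16, value 70+44+38=152
- D+E+F: size 2+3+6=11, value 44+38+69=151
- D+E+G: size 2+3+11=16, value 44+38+61=143
Best: 179 pts.

179 pts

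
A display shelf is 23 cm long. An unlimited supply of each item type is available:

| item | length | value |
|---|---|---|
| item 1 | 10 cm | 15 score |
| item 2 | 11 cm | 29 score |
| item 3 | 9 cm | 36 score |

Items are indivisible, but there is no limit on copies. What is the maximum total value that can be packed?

Best value-per-unit is item 3 at 36/9, and filling with it alone uses length 2×9=18. No mix of the others beats 2×36 = 72.

72 score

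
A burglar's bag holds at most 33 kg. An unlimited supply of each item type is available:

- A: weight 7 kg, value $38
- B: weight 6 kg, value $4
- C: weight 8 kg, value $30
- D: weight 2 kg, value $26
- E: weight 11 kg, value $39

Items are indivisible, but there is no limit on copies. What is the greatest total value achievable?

Best value-per-unit is D at 26/2, and filling with it alone uses weight 16×2=32. No mix of the others beats 16×26 = 416.

$416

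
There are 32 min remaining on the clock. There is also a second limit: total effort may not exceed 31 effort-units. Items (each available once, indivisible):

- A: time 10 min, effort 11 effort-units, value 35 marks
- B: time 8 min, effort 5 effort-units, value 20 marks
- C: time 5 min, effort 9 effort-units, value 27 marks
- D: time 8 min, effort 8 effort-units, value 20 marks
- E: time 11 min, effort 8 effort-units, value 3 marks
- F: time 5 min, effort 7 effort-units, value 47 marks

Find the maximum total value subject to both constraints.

Feasible sets respecting both limits:
- A+B+D+F: time 31, effort 31, value 122
- B+C+D+F: time 26, effort 29, value 114
- A+C+F: time 20, effort 27, value 109
- A+B+F: time 23, effort 23, value 102
Best: 122 marks.

122 marks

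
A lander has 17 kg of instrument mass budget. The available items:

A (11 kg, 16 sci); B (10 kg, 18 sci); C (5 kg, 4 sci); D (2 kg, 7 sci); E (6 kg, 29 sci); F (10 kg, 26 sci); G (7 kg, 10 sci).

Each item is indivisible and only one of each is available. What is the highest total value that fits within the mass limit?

55 sci

Check high-value combinations within 17 kg:
- E+F: mass 6+10=16, value 29+26=55
- B+E: mass 10+6=16, value 18+29=47
- D+E+G: mass 2+6+7=15, value 7+29+10=46
- A+E: mass 11+6=17, value 16+29=45
- C+D+E: mass 5+2+6=13, value 4+7+29=40
Best: 55 sci.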